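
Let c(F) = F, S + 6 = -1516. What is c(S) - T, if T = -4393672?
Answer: 4392150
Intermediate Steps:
S = -1522 (S = -6 - 1516 = -1522)
c(S) - T = -1522 - 1*(-4393672) = -1522 + 4393672 = 4392150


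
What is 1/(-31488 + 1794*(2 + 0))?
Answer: -1/27900 ≈ -3.5842e-5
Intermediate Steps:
1/(-31488 + 1794*(2 + 0)) = 1/(-31488 + 1794*2) = 1/(-31488 + 3588) = 1/(-27900) = -1/27900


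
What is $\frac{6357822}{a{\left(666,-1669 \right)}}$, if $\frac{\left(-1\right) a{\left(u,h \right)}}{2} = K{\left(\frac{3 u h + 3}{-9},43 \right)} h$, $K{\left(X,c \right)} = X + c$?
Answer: $\frac{9536733}{1855397258} \approx 0.00514$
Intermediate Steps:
$a{\left(u,h \right)} = - 2 h \left(\frac{128}{3} - \frac{h u}{3}\right)$ ($a{\left(u,h \right)} = - 2 \left(\frac{3 u h + 3}{-9} + 43\right) h = - 2 \left(\left(3 h u + 3\right) \left(- \frac{1}{9}\right) + 43\right) h = - 2 \left(\left(3 + 3 h u\right) \left(- \frac{1}{9}\right) + 43\right) h = - 2 \left(\left(- \frac{1}{3} - \frac{h u}{3}\right) + 43\right) h = - 2 \left(\frac{128}{3} - \frac{h u}{3}\right) h = - 2 h \left(\frac{128}{3} - \frac{h u}{3}\right)$)
$\frac{6357822}{a{\left(666,-1669 \right)}} = \frac{6357822}{\frac{2}{3} \left(-1669\right) \left(-128 - 1111554\right)} = \frac{6357822}{\frac{2}{3} \left(-1669\right) \left(-1111682\right)} = \frac{6357822}{\frac{3710794516}{3}} = 6357822 \cdot \frac{3}{3710794516} = \frac{9536733}{1855397258}$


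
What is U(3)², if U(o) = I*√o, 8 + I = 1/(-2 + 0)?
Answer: 867/4 ≈ 216.75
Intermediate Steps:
I = -17/2 (I = -8 + 1/(-2 + 0) = -8 + 1/(-2) = -8 - ½ = -17/2 ≈ -8.5000)
U(o) = -17*√o/2
U(3)² = (-17*√3/2)² = 867/4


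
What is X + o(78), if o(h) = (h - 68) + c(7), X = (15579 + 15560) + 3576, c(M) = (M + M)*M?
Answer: 34823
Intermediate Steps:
c(M) = 2*M**2 (c(M) = (2*M)*M = 2*M**2)
X = 34715 (X = 31139 + 3576 = 34715)
o(h) = 30 + h (o(h) = (h - 68) + 2*7**2 = (-68 + h) + 2*49 = (-68 + h) + 98 = 30 + h)
X + o(78) = 34715 + (30 + 78) = 34715 + 108 = 34823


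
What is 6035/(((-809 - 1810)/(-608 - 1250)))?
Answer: 11213030/2619 ≈ 4281.4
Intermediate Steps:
6035/(((-809 - 1810)/(-608 - 1250))) = 6035/((-2619/(-1858))) = 6035/((-2619*(-1/1858))) = 6035/(2619/1858) = 6035*(1858/2619) = 11213030/2619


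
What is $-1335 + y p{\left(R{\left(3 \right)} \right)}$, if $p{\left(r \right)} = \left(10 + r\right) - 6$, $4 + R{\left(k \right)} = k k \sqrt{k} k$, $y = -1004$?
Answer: $-1335 - 27108 \sqrt{3} \approx -48287.0$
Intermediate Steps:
$R{\left(k \right)} = -4 + k^{\frac{7}{2}}$ ($R{\left(k \right)} = -4 + k k \sqrt{k} k = -4 + k k^{\frac{3}{2}} k = -4 + k^{\frac{5}{2}} k = -4 + k^{\frac{7}{2}}$)
$p{\left(r \right)} = 4 + r$
$-1335 + y p{\left(R{\left(3 \right)} \right)} = -1335 - 1004 \left(4 - \left(4 - 3^{\frac{7}{2}}\right)\right) = -1335 - 1004 \left(4 - \left(4 - 27 \sqrt{3}\right)\right) = -1335 - 1004 \cdot 27 \sqrt{3} = -1335 - 27108 \sqrt{3}$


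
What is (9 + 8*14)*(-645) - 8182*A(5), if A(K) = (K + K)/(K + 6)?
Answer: -940315/11 ≈ -85483.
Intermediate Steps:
A(K) = 2*K/(6 + K) (A(K) = (2*K)/(6 + K) = 2*K/(6 + K))
(9 + 8*14)*(-645) - 8182*A(5) = (9 + 8*14)*(-645) - 16364*5/(6 + 5) = (9 + 112)*(-645) - 16364*5/11 = 121*(-645) - 16364*5/11 = -78045 - 8182*10/11 = -78045 - 81820/11 = -940315/11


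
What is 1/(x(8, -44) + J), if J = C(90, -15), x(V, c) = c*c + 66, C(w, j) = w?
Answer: 1/2092 ≈ 0.00047801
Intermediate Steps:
x(V, c) = 66 + c**2 (x(V, c) = c**2 + 66 = 66 + c**2)
J = 90
1/(x(8, -44) + J) = 1/((66 + (-44)**2) + 90) = 1/((66 + 1936) + 90) = 1/(2002 + 90) = 1/2092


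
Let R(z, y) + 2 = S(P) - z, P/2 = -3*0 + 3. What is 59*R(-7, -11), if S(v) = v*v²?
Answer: 13039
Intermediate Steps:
P = 6 (P = 2*(-3*0 + 3) = 2*(0 + 3) = 2*3 = 6)
S(v) = v³
R(z, y) = 214 - z (R(z, y) = -2 + (6³ - z) = -2 + (216 - z) = 214 - z)
59*R(-7, -11) = 59*(214 - 1*(-7)) = 59*(214 + 7) = 59*221 = 13039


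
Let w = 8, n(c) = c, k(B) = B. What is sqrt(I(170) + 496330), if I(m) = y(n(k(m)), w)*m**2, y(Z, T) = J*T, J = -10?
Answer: I*sqrt(1815670) ≈ 1347.5*I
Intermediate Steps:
y(Z, T) = -10*T
I(m) = -80*m**2 (I(m) = (-10*8)*m**2 = -80*m**2)
sqrt(I(170) + 496330) = sqrt(-80*170**2 + 496330) = sqrt(-80*28900 + 496330) = sqrt(-2312000 + 496330) = sqrt(-1815670) = I*sqrt(1815670)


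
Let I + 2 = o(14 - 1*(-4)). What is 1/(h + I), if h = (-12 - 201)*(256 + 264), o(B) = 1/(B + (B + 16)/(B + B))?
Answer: -341/37769824 ≈ -9.0284e-6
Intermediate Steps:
o(B) = 1/(B + (16 + B)/(2*B)) (o(B) = 1/(B + (16 + B)/((2*B))) = 1/(B + (16 + B)*(1/(2*B))) = 1/(B + (16 + B)/(2*B)))
h = -110760 (h = -213*520 = -110760)
I = -664/341 (I = -2 + 2*(14 - 1*(-4))/(16 + (14 - 1*(-4)) + 2*(14 - 1*(-4))²) = -2 + 2*(14 + 4)/(16 + (14 + 4) + 2*(14 + 4)²) = -2 + 2*18/(16 + 18 + 2*18²) = -2 + 2*18/(16 + 18 + 2*324) = -2 + 2*18/(16 + 18 + 648) = -2 + 2*18/682 = -2 + 2*18*(1/682) = -2 + 18/341 = -664/341 ≈ -1.9472)
1/(h + I) = 1/(-110760 - 664/341) = 1/(-37769824/341) = -341/37769824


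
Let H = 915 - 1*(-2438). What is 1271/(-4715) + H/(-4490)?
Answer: -104957/103270 ≈ -1.0163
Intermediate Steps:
H = 3353 (H = 915 + 2438 = 3353)
1271/(-4715) + H/(-4490) = 1271/(-4715) + 3353/(-4490) = 1271*(-1/4715) + 3353*(-1/4490) = -31/115 - 3353/4490 = -104957/103270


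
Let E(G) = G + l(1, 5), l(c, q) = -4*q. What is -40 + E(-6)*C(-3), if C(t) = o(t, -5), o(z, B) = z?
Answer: 38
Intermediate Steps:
C(t) = t
E(G) = -20 + G (E(G) = G - 4*5 = G - 20 = -20 + G)
-40 + E(-6)*C(-3) = -40 + (-20 - 6)*(-3) = -40 - 26*(-3) = -40 + 78 = 38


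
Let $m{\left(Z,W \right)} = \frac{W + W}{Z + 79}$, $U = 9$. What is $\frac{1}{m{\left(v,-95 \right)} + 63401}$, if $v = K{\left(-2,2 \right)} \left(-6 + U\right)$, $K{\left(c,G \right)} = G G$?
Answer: $\frac{91}{5769301} \approx 1.5773 \cdot 10^{-5}$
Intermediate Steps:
$K{\left(c,G \right)} = G^{2}$
$v = 12$ ($v = 2^{2} \left(-6 + 9\right) = 4 \cdot 3 = 12$)
$m{\left(Z,W \right)} = \frac{2 W}{79 + Z}$
$\frac{1}{m{\left(v,-95 \right)} + 63401} = \frac{1}{2 \left(-95\right) \frac{1}{79 + 12} + 63401} = \frac{1}{2 \left(-95\right) \frac{1}{91} + 63401} = \frac{1}{- \frac{190}{91} + 63401} = \frac{1}{\frac{5769301}{91}} = \frac{91}{5769301}$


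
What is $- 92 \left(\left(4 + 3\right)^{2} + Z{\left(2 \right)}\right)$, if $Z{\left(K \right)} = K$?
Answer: $-4692$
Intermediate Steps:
$- 92 \left(\left(4 + 3\right)^{2} + Z{\left(2 \right)}\right) = - 92 \left(\left(4 + 3\right)^{2} + 2\right) = - 92 \left(7^{2} + 2\right) = - 92 \left(49 + 2\right) = \left(-92\right) 51 = -4692$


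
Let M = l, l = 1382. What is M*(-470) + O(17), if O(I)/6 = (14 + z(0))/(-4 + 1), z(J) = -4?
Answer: -649560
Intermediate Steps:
O(I) = -20 (O(I) = 6*((14 - 4)/(-4 + 1)) = 6*(10/(-3)) = 6*(10*(-⅓)) = 6*(-10/3) = -20)
M = 1382
M*(-470) + O(17) = 1382*(-470) - 20 = -649540 - 20 = -649560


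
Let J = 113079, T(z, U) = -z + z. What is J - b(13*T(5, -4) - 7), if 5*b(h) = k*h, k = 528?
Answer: 569091/5 ≈ 1.1382e+5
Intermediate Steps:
T(z, U) = 0
b(h) = 528*h/5 (b(h) = (528*h)/5 = 528*h/5)
J - b(13*T(5, -4) - 7) = 113079 - 528*(13*0 - 7)/5 = 113079 - 528*(0 - 7)/5 = 113079 - 528*(-7)/5 = 113079 - 1*(-3696/5) = 113079 + 3696/5 = 569091/5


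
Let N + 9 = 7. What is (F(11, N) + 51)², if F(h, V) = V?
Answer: 2401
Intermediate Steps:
N = -2 (N = -9 + 7 = -2)
(F(11, N) + 51)² = (-2 + 51)² = 49² = 2401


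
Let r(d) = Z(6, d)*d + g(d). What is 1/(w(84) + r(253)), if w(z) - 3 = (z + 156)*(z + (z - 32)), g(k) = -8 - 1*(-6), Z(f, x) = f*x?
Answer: 1/416695 ≈ 2.3998e-6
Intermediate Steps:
g(k) = -2 (g(k) = -8 + 6 = -2)
r(d) = -2 + 6*d² (r(d) = (6*d)*d - 2 = 6*d² - 2 = -2 + 6*d²)
w(z) = 3 + (-32 + 2*z)*(156 + z) (w(z) = 3 + (z + 156)*(z + (z - 32)) = 3 + (156 + z)*(z + (-32 + z)) = 3 + (156 + z)*(-32 + 2*z) = 3 + (-32 + 2*z)*(156 + z))
1/(w(84) + r(253)) = 1/((-4989 + 2*84² + 280*84) + (-2 + 6*253²)) = 1/((-4989 + 2*7056 + 23520) + (-2 + 6*64009)) = 1/((-4989 + 14112 + 23520) + (-2 + 384054)) = 1/(32643 + 384052) = 1/416695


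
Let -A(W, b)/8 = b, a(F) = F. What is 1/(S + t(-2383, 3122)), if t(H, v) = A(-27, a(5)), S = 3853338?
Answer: 1/3853298 ≈ 2.5952e-7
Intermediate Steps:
A(W, b) = -8*b
t(H, v) = -40 (t(H, v) = -8*5 = -40)
1/(S + t(-2383, 3122)) = 1/(3853338 - 40) = 1/3853298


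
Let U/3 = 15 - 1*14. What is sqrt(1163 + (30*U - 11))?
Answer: 3*sqrt(138) ≈ 35.242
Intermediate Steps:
U = 3 (U = 3*(15 - 1*14) = 3*(15 - 14) = 3*1 = 3)
sqrt(1163 + (30*U - 11)) = sqrt(1163 + (30*3 - 11)) = sqrt(1163 + (90 - 11)) = sqrt(1163 + 79) = sqrt(1242) = 3*sqrt(138)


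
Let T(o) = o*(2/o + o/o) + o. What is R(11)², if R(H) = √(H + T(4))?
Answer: 21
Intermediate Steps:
T(o) = o + o*(1 + 2/o) (T(o) = o*(2/o + 1) + o = o*(1 + 2/o) + o = o + o*(1 + 2/o))
R(H) = √(10 + H) (R(H) = √(H + (2 + 2*4)) = √(H + (2 + 8)) = √(H + 10) = √(10 + H))
R(11)² = (√(10 + 11))² = (√21)² = 21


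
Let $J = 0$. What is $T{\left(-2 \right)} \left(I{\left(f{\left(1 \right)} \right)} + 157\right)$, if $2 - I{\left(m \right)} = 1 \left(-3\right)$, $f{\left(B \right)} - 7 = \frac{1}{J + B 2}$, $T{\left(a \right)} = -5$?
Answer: $-810$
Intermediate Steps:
$f{\left(B \right)} = 7 + \frac{1}{2 B}$ ($f{\left(B \right)} = 7 + \frac{1}{0 + B 2} = 7 + \frac{1}{0 + 2 B} = 7 + \frac{1}{2 B}$)
$I{\left(m \right)} = 5$ ($I{\left(m \right)} = 2 - 1 \left(-3\right) = 2 - -3 = 2 + 3 = 5$)
$T{\left(-2 \right)} \left(I{\left(f{\left(1 \right)} \right)} + 157\right) = - 5 \left(5 + 157\right) = \left(-5\right) 162 = -810$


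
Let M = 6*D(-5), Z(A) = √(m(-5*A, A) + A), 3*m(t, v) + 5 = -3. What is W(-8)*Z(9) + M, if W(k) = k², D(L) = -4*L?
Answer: 120 + 64*√57/3 ≈ 281.06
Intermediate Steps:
m(t, v) = -8/3 (m(t, v) = -5/3 + (⅓)*(-3) = -5/3 - 1 = -8/3)
Z(A) = √(-8/3 + A)
M = 120 (M = 6*(-4*(-5)) = 6*20 = 120)
W(-8)*Z(9) + M = (-8)²*(√(-24 + 9*9)/3) + 120 = 64*(√(-24 + 81)/3) + 120 = 64*(√57/3) + 120 = 64*√57/3 + 120 = 120 + 64*√57/3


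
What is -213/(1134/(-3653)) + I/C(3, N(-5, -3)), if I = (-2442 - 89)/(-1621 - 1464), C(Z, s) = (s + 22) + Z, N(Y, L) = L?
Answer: 4400980882/6413715 ≈ 686.18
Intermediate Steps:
C(Z, s) = 22 + Z + s (C(Z, s) = (22 + s) + Z = 22 + Z + s)
I = 2531/3085 (I = -2531/(-3085) = -2531*(-1/3085) = 2531/3085 ≈ 0.82042)
-213/(1134/(-3653)) + I/C(3, N(-5, -3)) = -213/(1134/(-3653)) + 2531/(3085*(22 + 3 - 3)) = -213/(1134*(-1/3653)) + (2531/3085)/22 = -213/(-1134/3653) + (2531/3085)*(1/22) = -213*(-3653/1134) + 2531/67870 = 259363/378 + 2531/67870 = 4400980882/6413715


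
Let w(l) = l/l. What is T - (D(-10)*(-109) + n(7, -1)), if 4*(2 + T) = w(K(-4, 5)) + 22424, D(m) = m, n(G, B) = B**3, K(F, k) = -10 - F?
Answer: 18061/4 ≈ 4515.3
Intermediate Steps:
w(l) = 1
T = 22417/4 (T = -2 + (1 + 22424)/4 = -2 + (1/4)*22425 = -2 + 22425/4 = 22417/4 ≈ 5604.3)
T - (D(-10)*(-109) + n(7, -1)) = 22417/4 - (-10*(-109) + (-1)**3) = 22417/4 - (1090 - 1) = 22417/4 - 1*1089 = 22417/4 - 1089 = 18061/4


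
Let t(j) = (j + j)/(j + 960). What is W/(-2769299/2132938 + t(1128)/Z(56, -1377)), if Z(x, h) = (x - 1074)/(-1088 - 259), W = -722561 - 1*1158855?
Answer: -59235061663550288/4133768075 ≈ -1.4330e+7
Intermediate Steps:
t(j) = 2*j/(960 + j) (t(j) = (2*j)/(960 + j) = 2*j/(960 + j))
W = -1881416 (W = -722561 - 1158855 = -1881416)
Z(x, h) = 358/449 - x/1347 (Z(x, h) = (-1074 + x)/(-1347) = (-1074 + x)*(-1/1347) = 358/449 - x/1347)
W/(-2769299/2132938 + t(1128)/Z(56, -1377)) = -1881416/(-2769299/2132938 + (2*1128/(960 + 1128))/(358/449 - 1/1347*56)) = -1881416/(-2769299*1/2132938 + (2*1128/2088)/(358/449 - 56/1347)) = -1881416/(-2769299/2132938 + (2*1128*(1/2088))/(1018/1347)) = -1881416/(-2769299/2132938 + (94/87)*(1347/1018)) = -1881416/(-2769299/2132938 + 21103/14761) = -1881416/4133768075/31484297818 = -1881416*31484297818/4133768075 = -59235061663550288/4133768075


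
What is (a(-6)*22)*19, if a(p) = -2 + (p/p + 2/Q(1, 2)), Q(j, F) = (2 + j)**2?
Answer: -2926/9 ≈ -325.11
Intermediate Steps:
a(p) = -7/9 (a(p) = -2 + (p/p + 2/((2 + 1)**2)) = -2 + (1 + 2/(3**2)) = -2 + (1 + 2/9) = -2 + 11/9 = -7/9)
(a(-6)*22)*19 = -7/9*22*19 = -154/9*19 = -2926/9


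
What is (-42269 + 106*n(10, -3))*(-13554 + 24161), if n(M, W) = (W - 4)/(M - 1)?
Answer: -4042995941/9 ≈ -4.4922e+8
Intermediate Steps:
n(M, W) = (-4 + W)/(-1 + M)
(-42269 + 106*n(10, -3))*(-13554 + 24161) = (-42269 + 106*((-4 - 3)/(-1 + 10)))*(-13554 + 24161) = (-42269 + 106*(-7/9))*10607 = (-42269 - 742/9)*10607 = -381163/9*10607 = -4042995941/9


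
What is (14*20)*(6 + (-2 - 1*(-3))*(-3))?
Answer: 840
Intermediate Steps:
(14*20)*(6 + (-2 - 1*(-3))*(-3)) = 280*(6 + (-2 + 3)*(-3)) = 280*(6 + 1*(-3)) = 280*(6 - 3) = 280*3 = 840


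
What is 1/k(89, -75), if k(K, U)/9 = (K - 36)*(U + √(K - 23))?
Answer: -25/883881 - √66/2651643 ≈ -3.1348e-5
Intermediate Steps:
k(K, U) = 9*(-36 + K)*(U + √(-23 + K)) (k(K, U) = 9*((K - 36)*(U + √(K - 23))) = 9*((-36 + K)*(U + √(-23 + K))) = 9*(-36 + K)*(U + √(-23 + K)))
1/k(89, -75) = 1/(-324*(-75) - 324*√(-23 + 89) + 9*89*(-75) + 9*89*√(-23 + 89)) = 1/(24300 - 324*√66 - 60075 + 9*89*√66) = 1/(24300 - 324*√66 - 60075 + 801*√66) = 1/(-35775 + 477*√66)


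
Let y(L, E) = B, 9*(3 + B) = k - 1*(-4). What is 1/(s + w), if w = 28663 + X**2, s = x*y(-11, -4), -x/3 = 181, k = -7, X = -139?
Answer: 1/49794 ≈ 2.0083e-5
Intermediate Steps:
x = -543 (x = -3*181 = -543)
B = -10/3 (B = -3 + (-7 - 1*(-4))/9 = -3 + (-7 + 4)/9 = -3 + (1/9)*(-3) = -3 - 1/3 = -10/3 ≈ -3.3333)
y(L, E) = -10/3
s = 1810 (s = -543*(-10/3) = 1810)
w = 47984 (w = 28663 + (-139)**2 = 28663 + 19321 = 47984)
1/(s + w) = 1/(1810 + 47984) = 1/49794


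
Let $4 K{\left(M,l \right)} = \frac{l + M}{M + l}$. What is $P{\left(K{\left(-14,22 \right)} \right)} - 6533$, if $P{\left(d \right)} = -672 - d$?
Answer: $- \frac{28821}{4} \approx -7205.3$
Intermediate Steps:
$K{\left(M,l \right)} = \frac{1}{4}$ ($K{\left(M,l \right)} = \frac{\left(l + M\right) \frac{1}{M + l}}{4} = \frac{\left(M + l\right) \frac{1}{M + l}}{4} = \frac{1}{4} \cdot 1 = \frac{1}{4}$)
$P{\left(K{\left(-14,22 \right)} \right)} - 6533 = \left(-672 - \frac{1}{4}\right) - 6533 = - \frac{2689}{4} - 6533 = - \frac{28821}{4}$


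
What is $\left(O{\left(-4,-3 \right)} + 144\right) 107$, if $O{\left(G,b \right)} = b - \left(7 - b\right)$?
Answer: $14017$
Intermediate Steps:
$O{\left(G,b \right)} = -7 + 2 b$ ($O{\left(G,b \right)} = b + \left(-7 + b\right) = -7 + 2 b$)
$\left(O{\left(-4,-3 \right)} + 144\right) 107 = \left(\left(-7 + 2 \left(-3\right)\right) + 144\right) 107 = \left(\left(-7 - 6\right) + 144\right) 107 = \left(-13 + 144\right) 107 = 131 \cdot 107 = 14017$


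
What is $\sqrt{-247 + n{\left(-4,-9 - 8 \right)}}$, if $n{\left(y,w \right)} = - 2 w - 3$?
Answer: $6 i \sqrt{6} \approx 14.697 i$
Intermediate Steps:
$n{\left(y,w \right)} = -3 - 2 w$
$\sqrt{-247 + n{\left(-4,-9 - 8 \right)}} = \sqrt{-247 - \left(3 + 2 \left(-9 - 8\right)\right)} = \sqrt{-247 - -31} = \sqrt{-247 + \left(-3 + 34\right)} = \sqrt{-247 + 31} = \sqrt{-216} = 6 i \sqrt{6}$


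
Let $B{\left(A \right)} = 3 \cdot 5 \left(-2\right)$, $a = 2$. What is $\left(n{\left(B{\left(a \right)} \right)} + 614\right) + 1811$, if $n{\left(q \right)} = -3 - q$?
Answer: $2452$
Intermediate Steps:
$B{\left(A \right)} = -30$ ($B{\left(A \right)} = 15 \left(-2\right) = -30$)
$\left(n{\left(B{\left(a \right)} \right)} + 614\right) + 1811 = \left(\left(-3 - -30\right) + 614\right) + 1811 = \left(\left(-3 + 30\right) + 614\right) + 1811 = \left(27 + 614\right) + 1811 = 641 + 1811 = 2452$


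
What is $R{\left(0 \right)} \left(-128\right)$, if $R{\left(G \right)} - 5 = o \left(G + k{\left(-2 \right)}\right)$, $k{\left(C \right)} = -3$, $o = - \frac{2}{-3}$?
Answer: $-384$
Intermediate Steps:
$o = \frac{2}{3}$ ($o = \left(-2\right) \left(- \frac{1}{3}\right) = \frac{2}{3} \approx 0.66667$)
$R{\left(G \right)} = 3 + \frac{2 G}{3}$ ($R{\left(G \right)} = 5 + \frac{2 \left(G - 3\right)}{3} = 5 + \frac{2 \left(-3 + G\right)}{3} = 5 + \left(-2 + \frac{2 G}{3}\right) = 3 + \frac{2 G}{3}$)
$R{\left(0 \right)} \left(-128\right) = \left(3 + \frac{2}{3} \cdot 0\right) \left(-128\right) = \left(3 + 0\right) \left(-128\right) = 3 \left(-128\right) = -384$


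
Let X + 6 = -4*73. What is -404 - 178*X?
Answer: 52640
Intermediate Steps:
X = -298 (X = -6 - 4*73 = -6 - 292 = -298)
-404 - 178*X = -404 - 178*(-298) = -404 + 53044 = 52640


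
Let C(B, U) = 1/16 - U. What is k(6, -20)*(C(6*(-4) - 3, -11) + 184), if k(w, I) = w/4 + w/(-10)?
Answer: 28089/160 ≈ 175.56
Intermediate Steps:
k(w, I) = 3*w/20 (k(w, I) = w*(1/4) + w*(-1/10) = w/4 - w/10 = 3*w/20)
C(B, U) = 1/16 - U
k(6, -20)*(C(6*(-4) - 3, -11) + 184) = ((3/20)*6)*((1/16 - 1*(-11)) + 184) = 9*((1/16 + 11) + 184)/10 = 9*(177/16 + 184)/10 = (9/10)*(3121/16) = 28089/160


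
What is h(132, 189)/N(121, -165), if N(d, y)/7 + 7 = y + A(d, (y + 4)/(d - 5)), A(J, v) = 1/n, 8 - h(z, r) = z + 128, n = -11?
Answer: 132/631 ≈ 0.20919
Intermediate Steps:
h(z, r) = -120 - z (h(z, r) = 8 - (z + 128) = 8 - (128 + z) = 8 + (-128 - z) = -120 - z)
A(J, v) = -1/11 (A(J, v) = 1/(-11) = -1/11)
N(d, y) = -546/11 + 7*y (N(d, y) = -49 + 7*(y - 1/11) = -49 + 7*(-1/11 + y) = -49 + (-7/11 + 7*y) = -546/11 + 7*y)
h(132, 189)/N(121, -165) = (-120 - 1*132)/(-546/11 + 7*(-165)) = (-120 - 132)/(-546/11 - 1155) = -252/(-13251/11) = -252*(-11/13251) = 132/631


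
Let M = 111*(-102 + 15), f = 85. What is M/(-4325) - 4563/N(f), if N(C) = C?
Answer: -3782826/73525 ≈ -51.450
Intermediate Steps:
M = -9657 (M = 111*(-87) = -9657)
M/(-4325) - 4563/N(f) = -9657/(-4325) - 4563/85 = -9657*(-1/4325) - 4563*1/85 = 9657/4325 - 4563/85 = -3782826/73525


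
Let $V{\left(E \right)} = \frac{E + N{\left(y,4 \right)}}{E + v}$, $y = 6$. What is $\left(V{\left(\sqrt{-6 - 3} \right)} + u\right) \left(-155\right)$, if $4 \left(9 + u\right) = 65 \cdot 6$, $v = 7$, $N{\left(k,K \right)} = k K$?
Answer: $- \frac{411525}{29} + \frac{7905 i}{58} \approx -14191.0 + 136.29 i$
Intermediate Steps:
$N{\left(k,K \right)} = K k$
$V{\left(E \right)} = \frac{24 + E}{7 + E}$ ($V{\left(E \right)} = \frac{E + 4 \cdot 6}{E + 7} = \frac{E + 24}{7 + E} = \frac{24 + E}{7 + E}$)
$u = \frac{177}{2}$ ($u = -9 + \frac{65 \cdot 6}{4} = -9 + \frac{1}{4} \cdot 390 = -9 + \frac{195}{2} = \frac{177}{2} \approx 88.5$)
$\left(V{\left(\sqrt{-6 - 3} \right)} + u\right) \left(-155\right) = \left(\frac{24 + \sqrt{-6 - 3}}{7 + \sqrt{-6 - 3}} + \frac{177}{2}\right) \left(-155\right) = \left(\frac{24 + \sqrt{-9}}{7 + \sqrt{-9}} + \frac{177}{2}\right) \left(-155\right) = \left(\frac{24 + 3 i}{7 + 3 i} + \frac{177}{2}\right) \left(-155\right) = \left(\frac{7 - 3 i}{58} \left(24 + 3 i\right) + \frac{177}{2}\right) \left(-155\right) = \left(\frac{\left(7 - 3 i\right) \left(24 + 3 i\right)}{58} + \frac{177}{2}\right) \left(-155\right) = \left(\frac{177}{2} + \frac{\left(7 - 3 i\right) \left(24 + 3 i\right)}{58}\right) \left(-155\right) = - \frac{27435}{2} - \frac{155 \left(7 - 3 i\right) \left(24 + 3 i\right)}{58}$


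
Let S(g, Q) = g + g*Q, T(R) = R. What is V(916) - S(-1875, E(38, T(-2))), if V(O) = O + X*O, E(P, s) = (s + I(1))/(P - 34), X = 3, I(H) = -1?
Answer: 16531/4 ≈ 4132.8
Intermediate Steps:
E(P, s) = (-1 + s)/(-34 + P) (E(P, s) = (s - 1)/(P - 34) = (-1 + s)/(-34 + P))
S(g, Q) = g + Q*g
V(O) = 4*O (V(O) = O + 3*O = 4*O)
V(916) - S(-1875, E(38, T(-2))) = 4*916 - (-1875)*(1 + (-1 - 2)/(-34 + 38)) = 3664 - (-1875)*(1 - 3/4) = 3664 - (-1875)*(1 + (¼)*(-3)) = 3664 - (-1875)*(1 - ¾) = 3664 - (-1875)/4 = 3664 - 1*(-1875/4) = 3664 + 1875/4 = 16531/4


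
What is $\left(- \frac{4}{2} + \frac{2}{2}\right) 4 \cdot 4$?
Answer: $-16$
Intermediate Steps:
$\left(- \frac{4}{2} + \frac{2}{2}\right) 4 \cdot 4 = \left(\left(-4\right) \frac{1}{2} + 2 \cdot \frac{1}{2}\right) 4 \cdot 4 = \left(-2 + 1\right) 4 \cdot 4 = \left(-1\right) 4 \cdot 4 = \left(-4\right) 4 = -16$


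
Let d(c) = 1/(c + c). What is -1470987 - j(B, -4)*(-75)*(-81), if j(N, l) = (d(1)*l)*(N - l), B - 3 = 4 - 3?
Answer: -1373787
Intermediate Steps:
B = 4 (B = 3 + (4 - 3) = 3 + 1 = 4)
d(c) = 1/(2*c)
j(N, l) = l*(N - l)/2 (j(N, l) = (((1/2)/1)*l)*(N - l) = (((1/2)*1)*l)*(N - l) = (l/2)*(N - l) = l*(N - l)/2)
-1470987 - j(B, -4)*(-75)*(-81) = -1470987 - ((1/2)*(-4)*(4 - 1*(-4)))*(-75)*(-81) = -1470987 - ((1/2)*(-4)*(4 + 4))*(-75)*(-81) = -1470987 - ((1/2)*(-4)*8)*(-75)*(-81) = -1470987 - (-16*(-75))*(-81) = -1470987 - 1200*(-81) = -1470987 - 1*(-97200) = -1470987 + 97200 = -1373787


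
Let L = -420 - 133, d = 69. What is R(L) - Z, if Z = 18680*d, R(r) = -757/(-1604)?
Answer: -2067426923/1604 ≈ -1.2889e+6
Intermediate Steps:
L = -553
R(r) = 757/1604 (R(r) = -757*(-1/1604) = 757/1604)
Z = 1288920 (Z = 18680*69 = 1288920)
R(L) - Z = 757/1604 - 1*1288920 = 757/1604 - 1288920 = -2067426923/1604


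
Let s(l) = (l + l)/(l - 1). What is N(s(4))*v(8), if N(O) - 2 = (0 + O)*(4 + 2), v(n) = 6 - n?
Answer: -36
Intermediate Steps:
s(l) = 2*l/(-1 + l) (s(l) = (2*l)/(-1 + l) = 2*l/(-1 + l))
N(O) = 2 + 6*O (N(O) = 2 + (0 + O)*(4 + 2) = 2 + O*6 = 2 + 6*O)
N(s(4))*v(8) = (2 + 6*(2*4/(-1 + 4)))*(6 - 1*8) = (2 + 6*(2*4/3))*(6 - 8) = (2 + 6*(2*4*(1/3)))*(-2) = (2 + 6*(8/3))*(-2) = (2 + 16)*(-2) = 18*(-2) = -36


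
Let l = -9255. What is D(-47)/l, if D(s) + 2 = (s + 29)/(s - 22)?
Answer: 8/42573 ≈ 0.00018791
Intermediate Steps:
D(s) = -2 + (29 + s)/(-22 + s) (D(s) = -2 + (s + 29)/(s - 22) = -2 + (29 + s)/(-22 + s))
D(-47)/l = ((73 - 1*(-47))/(-22 - 47))/(-9255) = ((73 + 47)/(-69))*(-1/9255) = -1/69*120*(-1/9255) = -40/23*(-1/9255) = 8/42573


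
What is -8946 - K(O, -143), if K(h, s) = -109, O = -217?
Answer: -8837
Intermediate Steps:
-8946 - K(O, -143) = -8946 - 1*(-109) = -8946 + 109 = -8837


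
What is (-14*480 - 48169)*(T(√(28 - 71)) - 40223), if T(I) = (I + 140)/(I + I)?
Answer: 4415545605/2 + 3842230*I*√43/43 ≈ 2.2078e+9 + 5.8594e+5*I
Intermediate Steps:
T(I) = (140 + I)/(2*I) (T(I) = (140 + I)/((2*I)) = (140 + I)*(1/(2*I)) = (140 + I)/(2*I))
(-14*480 - 48169)*(T(√(28 - 71)) - 40223) = (-14*480 - 48169)*((140 + √(28 - 71))/(2*(√(28 - 71))) - 40223) = (-6720 - 48169)*((140 + √(-43))/(2*(√(-43))) - 40223) = -54889*((140 + I*√43)/(2*((I*√43))) - 40223) = -54889*((-I*√43/43)*(140 + I*√43)/2 - 40223) = -54889*(-I*√43*(140 + I*√43)/86 - 40223) = -54889*(-40223 - I*√43*(140 + I*√43)/86) = 2207800247 + 54889*I*√43*(140 + I*√43)/86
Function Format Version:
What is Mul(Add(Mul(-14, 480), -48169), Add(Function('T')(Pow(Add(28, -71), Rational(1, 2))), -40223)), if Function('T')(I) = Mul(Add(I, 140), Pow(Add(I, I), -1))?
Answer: Add(Rational(4415545605, 2), Mul(Rational(3842230, 43), I, Pow(43, Rational(1, 2)))) ≈ Add(2.2078e+9, Mul(5.8594e+5, I))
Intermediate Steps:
Function('T')(I) = Mul(Rational(1, 2), Pow(I, -1), Add(140, I)) (Function('T')(I) = Mul(Add(140, I), Pow(Mul(2, I), -1)) = Mul(Add(140, I), Mul(Rational(1, 2), Pow(I, -1))) = Mul(Rational(1, 2), Pow(I, -1), Add(140, I)))
Mul(Add(Mul(-14, 480), -48169), Add(Function('T')(Pow(Add(28, -71), Rational(1, 2))), -40223)) = Mul(Add(Mul(-14, 480), -48169), Add(Mul(Rational(1, 2), Pow(Pow(Add(28, -71), Rational(1, 2)), -1), Add(140, Pow(Add(28, -71), Rational(1, 2)))), -40223)) = Mul(Add(-6720, -48169), Add(Mul(Rational(1, 2), Pow(Pow(-43, Rational(1, 2)), -1), Add(140, Pow(-43, Rational(1, 2)))), -40223)) = Mul(-54889, Add(Mul(Rational(1, 2), Pow(Mul(I, Pow(43, Rational(1, 2))), -1), Add(140, Mul(I, Pow(43, Rational(1, 2))))), -40223)) = Mul(-54889, Add(Mul(Rational(1, 2), Mul(Rational(-1, 43), I, Pow(43, Rational(1, 2))), Add(140, Mul(I, Pow(43, Rational(1, 2))))), -40223)) = Mul(-54889, Add(Mul(Rational(-1, 86), I, Pow(43, Rational(1, 2)), Add(140, Mul(I, Pow(43, Rational(1, 2))))), -40223)) = Mul(-54889, Add(-40223, Mul(Rational(-1, 86), I, Pow(43, Rational(1, 2)), Add(140, Mul(I, Pow(43, Rational(1, 2))))))) = Add(2207800247, Mul(Rational(54889, 86), I, Pow(43, Rational(1, 2)), Add(140, Mul(I, Pow(43, Rational(1, 2))))))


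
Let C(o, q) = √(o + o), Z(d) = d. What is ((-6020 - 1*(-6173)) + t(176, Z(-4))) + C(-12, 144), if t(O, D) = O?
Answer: 329 + 2*I*√6 ≈ 329.0 + 4.899*I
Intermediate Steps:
C(o, q) = √2*√o (C(o, q) = √(2*o) = √2*√o)
((-6020 - 1*(-6173)) + t(176, Z(-4))) + C(-12, 144) = ((-6020 - 1*(-6173)) + 176) + √2*√(-12) = ((-6020 + 6173) + 176) + √2*(2*I*√3) = (153 + 176) + 2*I*√6 = 329 + 2*I*√6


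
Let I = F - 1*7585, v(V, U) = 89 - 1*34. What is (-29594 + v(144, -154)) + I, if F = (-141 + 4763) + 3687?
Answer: -28815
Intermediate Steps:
v(V, U) = 55 (v(V, U) = 89 - 34 = 55)
F = 8309 (F = 4622 + 3687 = 8309)
I = 724 (I = 8309 - 1*7585 = 8309 - 7585 = 724)
(-29594 + v(144, -154)) + I = (-29594 + 55) + 724 = -29539 + 724 = -28815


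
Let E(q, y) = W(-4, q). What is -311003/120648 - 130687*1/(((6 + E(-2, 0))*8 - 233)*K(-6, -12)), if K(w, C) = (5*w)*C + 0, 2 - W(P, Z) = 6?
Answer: -4038082/4462605 ≈ -0.90487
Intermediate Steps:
W(P, Z) = -4 (W(P, Z) = 2 - 1*6 = 2 - 6 = -4)
K(w, C) = 5*C*w (K(w, C) = 5*C*w + 0 = 5*C*w)
E(q, y) = -4
-311003/120648 - 130687*1/(((6 + E(-2, 0))*8 - 233)*K(-6, -12)) = -311003/120648 - 130687*1/(360*((6 - 4)*8 - 233)) = -311003*1/120648 - 130687*1/(360*(2*8 - 233)) = -28273/10968 - 130687*1/(360*(16 - 233)) = -28273/10968 - 130687/(360*(-217)) = -28273/10968 - 130687/(-78120) = -28273/10968 - 130687*(-1/78120) = -28273/10968 + 130687/78120 = -4038082/4462605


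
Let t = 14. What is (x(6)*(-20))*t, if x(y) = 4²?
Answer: -4480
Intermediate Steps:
x(y) = 16
(x(6)*(-20))*t = (16*(-20))*14 = -320*14 = -4480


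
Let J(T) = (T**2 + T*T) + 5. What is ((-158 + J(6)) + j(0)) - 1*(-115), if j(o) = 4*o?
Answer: 34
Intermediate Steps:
J(T) = 5 + 2*T**2 (J(T) = (T**2 + T**2) + 5 = 2*T**2 + 5 = 5 + 2*T**2)
((-158 + J(6)) + j(0)) - 1*(-115) = ((-158 + (5 + 2*6**2)) + 4*0) - 1*(-115) = ((-158 + (5 + 2*36)) + 0) + 115 = ((-158 + (5 + 72)) + 0) + 115 = ((-158 + 77) + 0) + 115 = (-81 + 0) + 115 = -81 + 115 = 34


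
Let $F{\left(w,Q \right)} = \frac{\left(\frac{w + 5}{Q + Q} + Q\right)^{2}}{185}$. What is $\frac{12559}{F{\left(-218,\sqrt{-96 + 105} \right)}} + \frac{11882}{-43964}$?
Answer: $\frac{40853626679}{18574790} \approx 2199.4$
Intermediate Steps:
$F{\left(w,Q \right)} = \frac{\left(Q + \frac{5 + w}{2 Q}\right)^{2}}{185}$ ($F{\left(w,Q \right)} = \left(\frac{5 + w}{2 Q} + Q\right)^{2} \cdot \frac{1}{185} = \left(Q + \frac{5 + w}{2 Q}\right)^{2} \cdot \frac{1}{185} = \frac{\left(Q + \frac{5 + w}{2 Q}\right)^{2}}{185}$)
$\frac{12559}{F{\left(-218,\sqrt{-96 + 105} \right)}} + \frac{11882}{-43964} = \frac{12559}{\frac{1}{740} \frac{1}{-96 + 105} \left(5 - 218 + 2 \left(\sqrt{-96 + 105}\right)^{2}\right)^{2}} + \frac{11882}{-43964} = \frac{12559}{\frac{1}{740} \cdot \frac{1}{9} \left(5 - 218 + 2 \left(\sqrt{9}\right)^{2}\right)^{2}} + 11882 \left(- \frac{1}{43964}\right) = \frac{12559}{\frac{1}{740} \cdot \frac{1}{9} \left(5 - 218 + 2 \cdot 3^{2}\right)^{2}} - \frac{5941}{21982} = \frac{12559}{\frac{1}{740} \cdot \frac{1}{9} \left(5 - 218 + 2 \cdot 9\right)^{2}} - \frac{5941}{21982} = \frac{12559}{\frac{1}{740} \cdot \frac{1}{9} \left(5 - 218 + 18\right)^{2}} - \frac{5941}{21982} = \frac{12559}{\frac{1}{740} \cdot \frac{1}{9} \left(-195\right)^{2}} - \frac{5941}{21982} = \frac{12559}{\frac{1}{740} \cdot \frac{1}{9} \cdot 38025} - \frac{5941}{21982} = \frac{12559}{\frac{845}{148}} - \frac{5941}{21982} = 12559 \cdot \frac{148}{845} - \frac{5941}{21982} = \frac{1858732}{845} - \frac{5941}{21982} = \frac{40853626679}{18574790}$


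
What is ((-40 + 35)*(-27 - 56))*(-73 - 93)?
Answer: -68890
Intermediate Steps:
((-40 + 35)*(-27 - 56))*(-73 - 93) = -5*(-83)*(-166) = 415*(-166) = -68890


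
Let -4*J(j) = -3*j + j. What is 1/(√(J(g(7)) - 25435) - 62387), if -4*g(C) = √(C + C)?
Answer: -1/(62387 - I*√(25435 + √14/8)) ≈ -1.6029e-5 - 4.0976e-8*I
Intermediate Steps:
g(C) = -√2*√C/4 (g(C) = -√(C + C)/4 = -√2*√C/4)
J(j) = j/2 (J(j) = -(-3*j + j)/4 = -(-1)*j/2 = j/2)
1/(√(J(g(7)) - 25435) - 62387) = 1/(√((-√2*√7/4)/2 - 25435) - 62387) = 1/(√((-√14/4)/2 - 25435) - 62387) = 1/(√(-√14/8 - 25435) - 62387) = 1/(√(-25435 - √14/8) - 62387) = 1/(-62387 + √(-25435 - √14/8))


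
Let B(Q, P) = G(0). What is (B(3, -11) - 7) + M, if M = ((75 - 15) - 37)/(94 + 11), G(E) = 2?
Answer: -502/105 ≈ -4.7810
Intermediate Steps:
B(Q, P) = 2
M = 23/105 (M = (60 - 37)/105 = 23*(1/105) = 23/105 ≈ 0.21905)
(B(3, -11) - 7) + M = (2 - 7) + 23/105 = -5 + 23/105 = -502/105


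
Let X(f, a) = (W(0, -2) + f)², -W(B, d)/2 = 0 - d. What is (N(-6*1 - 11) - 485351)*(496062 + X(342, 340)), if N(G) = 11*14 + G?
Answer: -296129015484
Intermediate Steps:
W(B, d) = 2*d (W(B, d) = -2*(0 - d) = -(-2)*d = 2*d)
X(f, a) = (-4 + f)² (X(f, a) = (2*(-2) + f)² = (-4 + f)²)
N(G) = 154 + G
(N(-6*1 - 11) - 485351)*(496062 + X(342, 340)) = ((154 + (-6*1 - 11)) - 485351)*(496062 + (-4 + 342)²) = ((154 + (-6 - 11)) - 485351)*(496062 + 338²) = ((154 - 17) - 485351)*(496062 + 114244) = (137 - 485351)*610306 = -485214*610306 = -296129015484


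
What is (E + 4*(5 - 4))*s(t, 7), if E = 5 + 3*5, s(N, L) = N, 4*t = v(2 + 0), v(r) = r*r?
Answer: 24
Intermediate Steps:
v(r) = r²
t = 1 (t = (2 + 0)²/4 = (¼)*2² = (¼)*4 = 1)
E = 20 (E = 5 + 15 = 20)
(E + 4*(5 - 4))*s(t, 7) = (20 + 4*(5 - 4))*1 = (20 + 4*1)*1 = (20 + 4)*1 = 24*1 = 24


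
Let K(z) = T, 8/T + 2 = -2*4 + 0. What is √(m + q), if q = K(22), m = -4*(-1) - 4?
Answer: 2*I*√5/5 ≈ 0.89443*I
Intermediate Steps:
T = -⅘ (T = 8/(-2 + (-2*4 + 0)) = 8/(-2 + (-8 + 0)) = 8/(-2 - 8) = 8/(-10) = 8*(-⅒) = -⅘ ≈ -0.80000)
K(z) = -⅘
m = 0 (m = 4 - 4 = 0)
q = -⅘ ≈ -0.80000
√(m + q) = √(0 - ⅘) = √(-⅘) = 2*I*√5/5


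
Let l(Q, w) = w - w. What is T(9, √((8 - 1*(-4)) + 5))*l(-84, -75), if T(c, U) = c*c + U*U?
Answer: 0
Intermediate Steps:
l(Q, w) = 0
T(c, U) = U² + c² (T(c, U) = c² + U² = U² + c²)
T(9, √((8 - 1*(-4)) + 5))*l(-84, -75) = ((√((8 - 1*(-4)) + 5))² + 9²)*0 = ((√((8 + 4) + 5))² + 81)*0 = ((√(12 + 5))² + 81)*0 = ((√17)² + 81)*0 = (17 + 81)*0 = 98*0 = 0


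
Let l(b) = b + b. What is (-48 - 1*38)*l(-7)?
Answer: 1204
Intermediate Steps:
l(b) = 2*b
(-48 - 1*38)*l(-7) = (-48 - 1*38)*(2*(-7)) = (-48 - 38)*(-14) = -86*(-14) = 1204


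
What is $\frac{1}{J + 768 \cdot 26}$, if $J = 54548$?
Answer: $\frac{1}{74516} \approx 1.342 \cdot 10^{-5}$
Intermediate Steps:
$\frac{1}{J + 768 \cdot 26} = \frac{1}{54548 + 768 \cdot 26} = \frac{1}{54548 + 19968} = \frac{1}{74516}$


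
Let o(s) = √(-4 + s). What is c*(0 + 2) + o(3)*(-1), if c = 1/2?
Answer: 1 - I ≈ 1.0 - 1.0*I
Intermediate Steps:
c = ½ ≈ 0.50000
c*(0 + 2) + o(3)*(-1) = (0 + 2)/2 + √(-4 + 3)*(-1) = (½)*2 + √(-1)*(-1) = 1 + I*(-1) = 1 - I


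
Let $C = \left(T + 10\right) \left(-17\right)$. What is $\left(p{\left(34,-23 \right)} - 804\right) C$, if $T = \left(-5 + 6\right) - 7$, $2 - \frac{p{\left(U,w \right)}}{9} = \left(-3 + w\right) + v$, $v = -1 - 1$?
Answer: $36312$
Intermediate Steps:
$v = -2$ ($v = -1 - 1 = -2$)
$p{\left(U,w \right)} = 63 - 9 w$ ($p{\left(U,w \right)} = 18 - 9 \left(\left(-3 + w\right) - 2\right) = 18 - 9 \left(-5 + w\right) = 18 - \left(-45 + 9 w\right) = 63 - 9 w$)
$T = -6$ ($T = 1 - 7 = -6$)
$C = -68$ ($C = \left(-6 + 10\right) \left(-17\right) = 4 \left(-17\right) = -68$)
$\left(p{\left(34,-23 \right)} - 804\right) C = \left(\left(63 - -207\right) - 804\right) \left(-68\right) = \left(\left(63 + 207\right) - 804\right) \left(-68\right) = \left(270 - 804\right) \left(-68\right) = \left(-534\right) \left(-68\right) = 36312$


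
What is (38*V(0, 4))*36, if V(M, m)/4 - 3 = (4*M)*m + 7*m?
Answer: 169632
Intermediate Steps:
V(M, m) = 12 + 28*m + 16*M*m (V(M, m) = 12 + 4*((4*M)*m + 7*m) = 12 + 4*(4*M*m + 7*m) = 12 + 4*(7*m + 4*M*m) = 12 + (28*m + 16*M*m) = 12 + 28*m + 16*M*m)
(38*V(0, 4))*36 = (38*(12 + 28*4 + 16*0*4))*36 = (38*(12 + 112 + 0))*36 = (38*124)*36 = 4712*36 = 169632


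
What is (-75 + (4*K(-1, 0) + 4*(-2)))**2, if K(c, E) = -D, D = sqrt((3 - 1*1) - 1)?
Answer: 7569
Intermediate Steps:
D = 1 (D = sqrt((3 - 1) - 1) = sqrt(2 - 1) = sqrt(1) = 1)
K(c, E) = -1 (K(c, E) = -1*1 = -1)
(-75 + (4*K(-1, 0) + 4*(-2)))**2 = (-75 + (4*(-1) + 4*(-2)))**2 = (-75 + (-4 - 8))**2 = (-75 - 12)**2 = (-87)**2 = 7569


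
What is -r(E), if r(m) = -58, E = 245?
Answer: 58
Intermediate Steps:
-r(E) = -1*(-58) = 58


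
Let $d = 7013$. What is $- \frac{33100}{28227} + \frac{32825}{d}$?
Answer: $\frac{694420975}{197955951} \approx 3.508$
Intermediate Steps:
$- \frac{33100}{28227} + \frac{32825}{d} = - \frac{33100}{28227} + \frac{32825}{7013} = \frac{694420975}{197955951}$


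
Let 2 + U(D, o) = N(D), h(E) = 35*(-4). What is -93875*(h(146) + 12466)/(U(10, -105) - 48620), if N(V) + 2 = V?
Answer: 578551625/24307 ≈ 23802.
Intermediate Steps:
N(V) = -2 + V
h(E) = -140
U(D, o) = -4 + D (U(D, o) = -2 + (-2 + D) = -4 + D)
-93875*(h(146) + 12466)/(U(10, -105) - 48620) = -93875*(-140 + 12466)/((-4 + 10) - 48620) = -93875*12326/(6 - 48620) = -93875/((-48614*1/12326)) = -93875/(-24307/6163) = -93875*(-6163/24307) = 578551625/24307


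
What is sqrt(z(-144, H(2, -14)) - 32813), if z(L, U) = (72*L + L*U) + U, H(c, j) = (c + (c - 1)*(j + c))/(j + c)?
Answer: I*sqrt(1558806)/6 ≈ 208.09*I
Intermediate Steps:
H(c, j) = (c + (-1 + c)*(c + j))/(c + j)
z(L, U) = U + 72*L + L*U
sqrt(z(-144, H(2, -14)) - 32813) = sqrt(((2**2 - 1*(-14) + 2*(-14))/(2 - 14) + 72*(-144) - 144*(2**2 - 1*(-14) + 2*(-14))/(2 - 14)) - 32813) = sqrt(((4 + 14 - 28)/(-12) - 10368 - 144*(4 + 14 - 28)/(-12)) - 32813) = sqrt((-1/12*(-10) - 10368 - (-12)*(-10)) - 32813) = sqrt((5/6 - 10368 - 144*5/6) - 32813) = sqrt((5/6 - 10368 - 120) - 32813) = sqrt(-62923/6 - 32813) = sqrt(-259801/6) = I*sqrt(1558806)/6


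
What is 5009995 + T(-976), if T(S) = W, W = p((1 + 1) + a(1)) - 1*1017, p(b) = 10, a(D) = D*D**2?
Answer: 5008988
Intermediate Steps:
a(D) = D**3
W = -1007 (W = 10 - 1*1017 = 10 - 1017 = -1007)
T(S) = -1007
5009995 + T(-976) = 5009995 - 1007 = 5008988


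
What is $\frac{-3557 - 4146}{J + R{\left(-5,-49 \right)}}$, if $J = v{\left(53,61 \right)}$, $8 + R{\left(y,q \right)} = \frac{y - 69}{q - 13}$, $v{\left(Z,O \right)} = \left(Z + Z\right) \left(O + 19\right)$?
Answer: $- \frac{238793}{262669} \approx -0.9091$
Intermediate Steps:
$v{\left(Z,O \right)} = 2 Z \left(19 + O\right)$
$R{\left(y,q \right)} = -8 + \frac{-69 + y}{-13 + q}$ ($R{\left(y,q \right)} = -8 + \frac{y - 69}{q - 13} = -8 + \frac{-69 + y}{-13 + q}$)
$J = 8480$ ($J = 2 \cdot 53 \left(19 + 61\right) = 2 \cdot 53 \cdot 80 = 8480$)
$\frac{-3557 - 4146}{J + R{\left(-5,-49 \right)}} = \frac{-3557 - 4146}{8480 + \frac{35 - 5 - -392}{-13 - 49}} = - \frac{7703}{8480 + \frac{35 - 5 + 392}{-62}} = - \frac{7703}{8480 - \frac{211}{31}} = - \frac{7703}{\frac{262669}{31}} = \left(-7703\right) \frac{31}{262669} = - \frac{238793}{262669}$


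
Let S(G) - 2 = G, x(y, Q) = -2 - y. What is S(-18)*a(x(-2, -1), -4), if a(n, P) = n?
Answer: 0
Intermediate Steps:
S(G) = 2 + G
S(-18)*a(x(-2, -1), -4) = (2 - 18)*(-2 - 1*(-2)) = -16*(-2 + 2) = -16*0 = 0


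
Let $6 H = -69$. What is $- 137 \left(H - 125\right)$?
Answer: $\frac{37401}{2} \approx 18701.0$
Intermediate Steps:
$H = - \frac{23}{2}$ ($H = \frac{1}{6} \left(-69\right) = - \frac{23}{2} \approx -11.5$)
$- 137 \left(H - 125\right) = - 137 \left(- \frac{23}{2} - 125\right) = \left(-137\right) \left(- \frac{273}{2}\right) = \frac{37401}{2}$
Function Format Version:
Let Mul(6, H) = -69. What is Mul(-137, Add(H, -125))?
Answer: Rational(37401, 2) ≈ 18701.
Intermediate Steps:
H = Rational(-23, 2) (H = Mul(Rational(1, 6), -69) = Rational(-23, 2) ≈ -11.500)
Mul(-137, Add(H, -125)) = Mul(-137, Add(Rational(-23, 2), -125)) = Mul(-137, Rational(-273, 2)) = Rational(37401, 2)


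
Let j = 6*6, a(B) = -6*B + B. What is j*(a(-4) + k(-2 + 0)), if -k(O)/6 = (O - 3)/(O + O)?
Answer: 450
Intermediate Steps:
a(B) = -5*B
k(O) = -3*(-3 + O)/O (k(O) = -6*(O - 3)/(O + O) = -6*(-3 + O)/(2*O) = -6*(-3 + O)*1/(2*O) = -3*(-3 + O)/O)
j = 36
j*(a(-4) + k(-2 + 0)) = 36*(-5*(-4) + (-3 + 9/(-2 + 0))) = 36*(20 + (-3 + 9/(-2))) = 36*(20 + (-3 + 9*(-½))) = 36*(20 + (-3 - 9/2)) = 36*(20 - 15/2) = 36*(25/2) = 450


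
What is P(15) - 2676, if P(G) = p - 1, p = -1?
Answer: -2678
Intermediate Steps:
P(G) = -2 (P(G) = -1 - 1 = -2)
P(15) - 2676 = -2 - 2676 = -2678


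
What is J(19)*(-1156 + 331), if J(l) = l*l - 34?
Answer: -269775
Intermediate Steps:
J(l) = -34 + l² (J(l) = l² - 34 = -34 + l²)
J(19)*(-1156 + 331) = (-34 + 19²)*(-1156 + 331) = (-34 + 361)*(-825) = 327*(-825) = -269775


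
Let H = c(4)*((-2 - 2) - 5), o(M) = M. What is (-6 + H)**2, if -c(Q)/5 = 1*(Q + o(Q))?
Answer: 125316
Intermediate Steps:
c(Q) = -10*Q (c(Q) = -5*(Q + Q) = -5*2*Q = -10*Q)
H = 360 (H = (-10*4)*((-2 - 2) - 5) = -40*(-4 - 5) = -40*(-9) = 360)
(-6 + H)**2 = (-6 + 360)**2 = 354**2 = 125316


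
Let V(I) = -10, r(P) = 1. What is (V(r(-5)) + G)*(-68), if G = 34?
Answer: -1632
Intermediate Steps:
(V(r(-5)) + G)*(-68) = (-10 + 34)*(-68) = 24*(-68) = -1632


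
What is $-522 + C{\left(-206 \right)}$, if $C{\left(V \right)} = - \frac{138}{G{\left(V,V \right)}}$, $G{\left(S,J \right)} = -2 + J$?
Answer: $- \frac{54219}{104} \approx -521.34$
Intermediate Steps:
$C{\left(V \right)} = - \frac{138}{-2 + V}$
$-522 + C{\left(-206 \right)} = -522 - \frac{138}{-2 - 206} = -522 - \frac{138}{-208} = -522 - - \frac{69}{104} = -522 + \frac{69}{104} = - \frac{54219}{104}$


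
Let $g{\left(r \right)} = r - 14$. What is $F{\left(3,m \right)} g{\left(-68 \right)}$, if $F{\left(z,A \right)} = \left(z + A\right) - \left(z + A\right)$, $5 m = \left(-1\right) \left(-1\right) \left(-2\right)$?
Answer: $0$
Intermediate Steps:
$m = - \frac{2}{5}$ ($m = \frac{\left(-1\right) \left(-1\right) \left(-2\right)}{5} = \frac{1 \left(-2\right)}{5} = \frac{1}{5} \left(-2\right) = - \frac{2}{5} \approx -0.4$)
$F{\left(z,A \right)} = 0$ ($F{\left(z,A \right)} = \left(A + z\right) - \left(A + z\right) = 0$)
$g{\left(r \right)} = -14 + r$ ($g{\left(r \right)} = r - 14 = -14 + r$)
$F{\left(3,m \right)} g{\left(-68 \right)} = 0 \left(-14 - 68\right) = 0 \left(-82\right) = 0$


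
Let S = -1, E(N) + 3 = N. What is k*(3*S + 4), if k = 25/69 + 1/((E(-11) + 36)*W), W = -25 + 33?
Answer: 4469/12144 ≈ 0.36800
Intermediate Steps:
W = 8
E(N) = -3 + N
k = 4469/12144 (k = 25/69 + 1/(((-3 - 11) + 36)*8) = 25*(1/69) + (1/8)/(-14 + 36) = 25/69 + (1/8)/22 = 25/69 + (1/22)*(1/8) = 25/69 + 1/176 = 4469/12144 ≈ 0.36800)
k*(3*S + 4) = 4469*(3*(-1) + 4)/12144 = 4469*(-3 + 4)/12144 = (4469/12144)*1 = 4469/12144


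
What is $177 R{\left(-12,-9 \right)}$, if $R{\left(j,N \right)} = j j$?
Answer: $25488$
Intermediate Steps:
$R{\left(j,N \right)} = j^{2}$
$177 R{\left(-12,-9 \right)} = 177 \left(-12\right)^{2} = 177 \cdot 144 = 25488$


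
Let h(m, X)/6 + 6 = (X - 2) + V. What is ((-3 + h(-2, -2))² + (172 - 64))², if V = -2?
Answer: 32867289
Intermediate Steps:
h(m, X) = -60 + 6*X (h(m, X) = -36 + 6*((X - 2) - 2) = -36 + 6*((-2 + X) - 2) = -36 + 6*(-4 + X) = -36 + (-24 + 6*X) = -60 + 6*X)
((-3 + h(-2, -2))² + (172 - 64))² = ((-3 + (-60 + 6*(-2)))² + (172 - 64))² = ((-3 + (-60 - 12))² + 108)² = ((-3 - 72)² + 108)² = ((-75)² + 108)² = (5625 + 108)² = 5733² = 32867289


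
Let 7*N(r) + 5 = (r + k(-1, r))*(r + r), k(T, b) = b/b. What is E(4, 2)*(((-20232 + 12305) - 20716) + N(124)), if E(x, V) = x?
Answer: -678024/7 ≈ -96861.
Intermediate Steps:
k(T, b) = 1
N(r) = -5/7 + 2*r*(1 + r)/7 (N(r) = -5/7 + ((r + 1)*(r + r))/7 = -5/7 + ((1 + r)*(2*r))/7 = -5/7 + (2*r*(1 + r))/7 = -5/7 + 2*r*(1 + r)/7)
E(4, 2)*(((-20232 + 12305) - 20716) + N(124)) = 4*(((-20232 + 12305) - 20716) + (-5/7 + (2/7)*124 + (2/7)*124²)) = 4*((-7927 - 20716) + (-5/7 + 248/7 + (2/7)*15376)) = 4*(-28643 + (-5/7 + 248/7 + 30752/7)) = 4*(-28643 + 30995/7) = 4*(-169506/7) = -678024/7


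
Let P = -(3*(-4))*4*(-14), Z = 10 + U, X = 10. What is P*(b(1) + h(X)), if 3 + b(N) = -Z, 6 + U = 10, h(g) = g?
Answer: 4704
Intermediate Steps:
U = 4 (U = -6 + 10 = 4)
Z = 14 (Z = 10 + 4 = 14)
b(N) = -17 (b(N) = -3 - 1*14 = -3 - 14 = -17)
P = -672 (P = -(-12*4)*(-14) = -(-48)*(-14) = -1*672 = -672)
P*(b(1) + h(X)) = -672*(-17 + 10) = -672*(-7) = 4704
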